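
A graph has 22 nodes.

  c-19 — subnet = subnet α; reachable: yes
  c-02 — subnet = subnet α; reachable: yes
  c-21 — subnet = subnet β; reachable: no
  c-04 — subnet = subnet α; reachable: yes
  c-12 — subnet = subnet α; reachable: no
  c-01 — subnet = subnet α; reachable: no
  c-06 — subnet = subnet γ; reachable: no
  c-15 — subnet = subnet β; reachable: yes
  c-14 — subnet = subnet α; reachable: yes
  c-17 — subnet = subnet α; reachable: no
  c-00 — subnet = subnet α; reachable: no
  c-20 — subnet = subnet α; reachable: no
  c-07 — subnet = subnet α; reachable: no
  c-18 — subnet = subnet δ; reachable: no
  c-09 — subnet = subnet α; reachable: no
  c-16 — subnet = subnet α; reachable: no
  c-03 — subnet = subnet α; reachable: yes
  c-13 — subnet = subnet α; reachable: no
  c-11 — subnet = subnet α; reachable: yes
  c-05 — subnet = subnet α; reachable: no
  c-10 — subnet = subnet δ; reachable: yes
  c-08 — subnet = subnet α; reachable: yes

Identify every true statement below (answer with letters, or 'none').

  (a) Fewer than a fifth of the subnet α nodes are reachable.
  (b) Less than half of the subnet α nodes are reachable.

(b)

|A| = 17, |A ∩ B| = 7, |A ∖ B| = 10.
(a) |A ∩ B| / |A| < 1/5: fails.
(b) |A ∩ B| < |A ∖ B|: holds.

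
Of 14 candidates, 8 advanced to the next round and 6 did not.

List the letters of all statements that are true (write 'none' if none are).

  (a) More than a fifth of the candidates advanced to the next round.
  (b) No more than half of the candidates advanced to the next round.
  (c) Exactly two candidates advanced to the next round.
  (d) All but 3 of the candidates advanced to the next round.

|A| = 14, |A ∩ B| = 8, |A ∖ B| = 6.
(a) |A ∩ B| / |A| > 1/5: holds.
(b) |A ∩ B| ≤ |A ∖ B|: fails.
(c) |A ∩ B| = 2: fails.
(d) |A ∖ B| = 3: fails.

(a)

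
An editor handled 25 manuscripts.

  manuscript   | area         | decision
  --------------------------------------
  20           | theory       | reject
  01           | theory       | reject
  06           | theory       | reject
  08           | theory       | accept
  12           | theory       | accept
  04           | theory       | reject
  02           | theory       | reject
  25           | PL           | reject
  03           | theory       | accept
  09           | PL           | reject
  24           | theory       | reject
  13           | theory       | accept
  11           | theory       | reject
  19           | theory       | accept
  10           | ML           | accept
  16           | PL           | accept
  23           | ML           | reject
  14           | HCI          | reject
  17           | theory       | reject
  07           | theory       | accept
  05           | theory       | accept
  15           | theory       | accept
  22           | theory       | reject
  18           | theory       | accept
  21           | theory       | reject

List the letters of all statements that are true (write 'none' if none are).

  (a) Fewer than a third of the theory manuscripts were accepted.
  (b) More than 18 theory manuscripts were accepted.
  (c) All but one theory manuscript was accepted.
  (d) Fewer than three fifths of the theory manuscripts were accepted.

|A| = 19, |A ∩ B| = 9, |A ∖ B| = 10.
(a) |A ∩ B| / |A| < 1/3: fails.
(b) |A ∩ B| > 18: fails.
(c) |A ∖ B| = 1: fails.
(d) |A ∩ B| / |A| < 3/5: holds.

(d)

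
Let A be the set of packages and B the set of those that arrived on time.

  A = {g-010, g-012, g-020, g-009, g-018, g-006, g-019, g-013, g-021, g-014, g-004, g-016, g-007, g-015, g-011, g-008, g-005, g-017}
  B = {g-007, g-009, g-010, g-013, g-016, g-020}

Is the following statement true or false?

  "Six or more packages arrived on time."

True

'Six or more packages arrived on time' holds iff |A ∩ B| ≥ 6.
|A| = 18, |A ∩ B| = 6, |A ∖ B| = 12.
|A ∩ B| = 6, so the statement is true.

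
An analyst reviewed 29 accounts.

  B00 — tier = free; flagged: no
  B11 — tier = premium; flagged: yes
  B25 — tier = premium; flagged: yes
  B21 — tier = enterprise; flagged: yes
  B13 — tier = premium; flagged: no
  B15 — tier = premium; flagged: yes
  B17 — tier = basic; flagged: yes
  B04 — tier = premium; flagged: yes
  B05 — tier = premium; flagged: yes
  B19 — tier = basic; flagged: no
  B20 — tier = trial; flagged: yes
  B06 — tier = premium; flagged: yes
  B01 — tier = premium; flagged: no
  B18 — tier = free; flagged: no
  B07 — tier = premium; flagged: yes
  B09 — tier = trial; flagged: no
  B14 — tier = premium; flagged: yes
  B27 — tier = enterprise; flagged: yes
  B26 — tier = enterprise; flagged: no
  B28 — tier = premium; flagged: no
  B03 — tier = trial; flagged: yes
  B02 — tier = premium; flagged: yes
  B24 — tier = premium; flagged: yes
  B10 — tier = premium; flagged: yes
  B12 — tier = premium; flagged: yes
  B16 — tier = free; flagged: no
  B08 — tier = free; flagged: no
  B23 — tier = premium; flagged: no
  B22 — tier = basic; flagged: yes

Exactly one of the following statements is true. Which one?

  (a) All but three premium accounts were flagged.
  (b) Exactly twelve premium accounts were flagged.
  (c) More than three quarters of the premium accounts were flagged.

|A| = 16, |A ∩ B| = 12, |A ∖ B| = 4.
(a) requires |A ∖ B| = 3: false.
(b) requires |A ∩ B| = 12: true.
(c) requires |A ∩ B| / |A| > 3/4: false.

(b)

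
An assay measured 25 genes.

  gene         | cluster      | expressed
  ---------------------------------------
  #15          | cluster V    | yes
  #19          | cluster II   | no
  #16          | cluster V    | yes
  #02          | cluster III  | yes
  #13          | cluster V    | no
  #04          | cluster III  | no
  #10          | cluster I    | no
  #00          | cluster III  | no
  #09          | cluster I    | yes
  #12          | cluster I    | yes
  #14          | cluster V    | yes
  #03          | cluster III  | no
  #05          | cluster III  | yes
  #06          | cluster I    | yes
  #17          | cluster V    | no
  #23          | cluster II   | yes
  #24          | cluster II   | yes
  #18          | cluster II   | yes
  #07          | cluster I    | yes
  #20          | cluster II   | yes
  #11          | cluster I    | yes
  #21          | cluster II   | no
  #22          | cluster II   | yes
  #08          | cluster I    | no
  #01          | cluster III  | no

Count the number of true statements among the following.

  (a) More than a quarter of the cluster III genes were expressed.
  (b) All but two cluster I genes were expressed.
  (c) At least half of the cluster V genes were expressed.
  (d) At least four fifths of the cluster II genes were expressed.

(a) cluster III: |A| = 6, |A ∩ B| = 2; needs |A ∩ B| / |A| > 1/4 — true.
(b) cluster I: |A| = 7, |A ∩ B| = 5; needs |A ∖ B| = 2 — true.
(c) cluster V: |A| = 5, |A ∩ B| = 3; needs |A ∩ B| ≥ |A ∖ B| — true.
(d) cluster II: |A| = 7, |A ∩ B| = 5; needs |A ∩ B| / |A| ≥ 4/5 — false.

3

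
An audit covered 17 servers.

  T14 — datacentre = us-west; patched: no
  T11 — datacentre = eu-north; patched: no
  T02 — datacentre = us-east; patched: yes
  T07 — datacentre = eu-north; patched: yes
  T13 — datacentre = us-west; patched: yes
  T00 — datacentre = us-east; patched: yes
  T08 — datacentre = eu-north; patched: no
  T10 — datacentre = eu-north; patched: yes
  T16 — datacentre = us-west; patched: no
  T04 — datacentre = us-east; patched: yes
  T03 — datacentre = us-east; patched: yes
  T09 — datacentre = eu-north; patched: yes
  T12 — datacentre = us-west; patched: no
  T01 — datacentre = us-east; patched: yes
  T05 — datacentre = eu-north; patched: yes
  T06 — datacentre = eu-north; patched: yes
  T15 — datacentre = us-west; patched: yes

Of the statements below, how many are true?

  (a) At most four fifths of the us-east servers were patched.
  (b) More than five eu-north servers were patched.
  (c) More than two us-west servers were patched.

(a) us-east: |A| = 5, |A ∩ B| = 5; needs |A ∩ B| / |A| ≤ 4/5 — false.
(b) eu-north: |A| = 7, |A ∩ B| = 5; needs |A ∩ B| > 5 — false.
(c) us-west: |A| = 5, |A ∩ B| = 2; needs |A ∩ B| > 2 — false.

0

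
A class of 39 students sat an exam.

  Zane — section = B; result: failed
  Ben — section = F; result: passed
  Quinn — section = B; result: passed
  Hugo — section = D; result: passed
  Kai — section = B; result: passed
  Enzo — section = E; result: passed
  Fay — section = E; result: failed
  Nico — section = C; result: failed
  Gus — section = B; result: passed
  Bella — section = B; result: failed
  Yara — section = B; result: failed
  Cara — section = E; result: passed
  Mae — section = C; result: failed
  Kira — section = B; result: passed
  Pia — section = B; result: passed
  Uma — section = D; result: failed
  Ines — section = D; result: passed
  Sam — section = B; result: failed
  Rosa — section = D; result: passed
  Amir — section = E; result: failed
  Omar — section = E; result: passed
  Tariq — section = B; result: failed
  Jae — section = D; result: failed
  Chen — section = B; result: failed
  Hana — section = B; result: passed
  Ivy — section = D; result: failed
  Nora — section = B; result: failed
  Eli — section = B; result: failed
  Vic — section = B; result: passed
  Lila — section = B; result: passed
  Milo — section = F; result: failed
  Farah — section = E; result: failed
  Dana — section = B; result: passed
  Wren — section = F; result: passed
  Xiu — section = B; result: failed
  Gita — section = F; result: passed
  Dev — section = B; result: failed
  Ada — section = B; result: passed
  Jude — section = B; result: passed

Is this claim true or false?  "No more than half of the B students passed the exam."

False

The determiner here denotes the relation: |A ∩ B| ≤ |A ∖ B|.
|A| = 21, |A ∩ B| = 11, |A ∖ B| = 10.
11 > 10, so the statement is false.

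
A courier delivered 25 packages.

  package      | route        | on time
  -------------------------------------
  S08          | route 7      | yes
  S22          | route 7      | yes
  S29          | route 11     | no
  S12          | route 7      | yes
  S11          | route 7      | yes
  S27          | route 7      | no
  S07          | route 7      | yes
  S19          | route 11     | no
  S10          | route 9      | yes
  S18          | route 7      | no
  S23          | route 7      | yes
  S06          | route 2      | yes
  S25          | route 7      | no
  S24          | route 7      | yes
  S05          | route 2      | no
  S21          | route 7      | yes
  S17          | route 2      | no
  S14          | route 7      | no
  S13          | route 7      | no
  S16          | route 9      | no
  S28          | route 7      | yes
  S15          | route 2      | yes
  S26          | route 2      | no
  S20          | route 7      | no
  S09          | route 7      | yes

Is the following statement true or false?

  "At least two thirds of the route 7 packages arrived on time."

Truth condition: |A ∩ B| / |A| ≥ 2/3.
|A| = 16, |A ∩ B| = 10, |A ∖ B| = 6.
|A ∩ B|/|A| = 10/16, so the statement is false.

False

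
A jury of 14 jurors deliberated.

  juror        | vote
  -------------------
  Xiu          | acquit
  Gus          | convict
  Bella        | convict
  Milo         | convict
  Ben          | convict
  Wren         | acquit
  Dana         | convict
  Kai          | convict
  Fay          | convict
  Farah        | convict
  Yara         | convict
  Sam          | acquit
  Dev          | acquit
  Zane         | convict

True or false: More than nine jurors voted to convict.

True

Truth condition: |A ∩ B| > 9.
A (the restrictor) = {Xiu, Gus, Bella, Milo, Ben, Wren, Dana, Kai, Fay, Farah, Yara, Sam, Dev, Zane}, |A| = 14.
A ∩ B = {Gus, Bella, Milo, Ben, Dana, Kai, Fay, Farah, Yara, Zane}, so |A ∩ B| = 10.
|A ∩ B| = 10, so the statement is true.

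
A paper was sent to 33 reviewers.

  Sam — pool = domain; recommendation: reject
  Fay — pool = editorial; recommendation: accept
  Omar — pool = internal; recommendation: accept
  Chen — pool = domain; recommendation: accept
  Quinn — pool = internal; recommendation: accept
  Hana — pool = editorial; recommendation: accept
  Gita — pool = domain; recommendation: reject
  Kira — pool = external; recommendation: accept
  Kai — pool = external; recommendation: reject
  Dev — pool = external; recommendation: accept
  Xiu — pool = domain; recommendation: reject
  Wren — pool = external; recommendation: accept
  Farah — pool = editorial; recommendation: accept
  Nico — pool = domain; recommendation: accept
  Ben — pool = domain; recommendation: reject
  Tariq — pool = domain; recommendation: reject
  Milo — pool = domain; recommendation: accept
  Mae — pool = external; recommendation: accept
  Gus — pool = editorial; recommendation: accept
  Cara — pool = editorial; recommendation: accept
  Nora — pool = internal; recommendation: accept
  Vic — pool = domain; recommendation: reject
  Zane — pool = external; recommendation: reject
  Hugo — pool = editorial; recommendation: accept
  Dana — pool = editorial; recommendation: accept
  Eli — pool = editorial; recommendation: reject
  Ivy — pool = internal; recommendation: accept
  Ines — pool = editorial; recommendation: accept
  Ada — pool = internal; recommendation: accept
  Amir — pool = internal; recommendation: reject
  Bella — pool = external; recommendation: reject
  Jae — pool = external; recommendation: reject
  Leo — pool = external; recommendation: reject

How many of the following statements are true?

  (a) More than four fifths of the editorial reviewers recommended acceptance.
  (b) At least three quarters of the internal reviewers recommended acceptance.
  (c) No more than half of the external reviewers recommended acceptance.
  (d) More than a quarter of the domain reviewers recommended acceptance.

(a) editorial: |A| = 9, |A ∩ B| = 8; needs |A ∩ B| / |A| > 4/5 — true.
(b) internal: |A| = 6, |A ∩ B| = 5; needs |A ∩ B| / |A| ≥ 3/4 — true.
(c) external: |A| = 9, |A ∩ B| = 4; needs |A ∩ B| ≤ |A ∖ B| — true.
(d) domain: |A| = 9, |A ∩ B| = 3; needs |A ∩ B| / |A| > 1/4 — true.

4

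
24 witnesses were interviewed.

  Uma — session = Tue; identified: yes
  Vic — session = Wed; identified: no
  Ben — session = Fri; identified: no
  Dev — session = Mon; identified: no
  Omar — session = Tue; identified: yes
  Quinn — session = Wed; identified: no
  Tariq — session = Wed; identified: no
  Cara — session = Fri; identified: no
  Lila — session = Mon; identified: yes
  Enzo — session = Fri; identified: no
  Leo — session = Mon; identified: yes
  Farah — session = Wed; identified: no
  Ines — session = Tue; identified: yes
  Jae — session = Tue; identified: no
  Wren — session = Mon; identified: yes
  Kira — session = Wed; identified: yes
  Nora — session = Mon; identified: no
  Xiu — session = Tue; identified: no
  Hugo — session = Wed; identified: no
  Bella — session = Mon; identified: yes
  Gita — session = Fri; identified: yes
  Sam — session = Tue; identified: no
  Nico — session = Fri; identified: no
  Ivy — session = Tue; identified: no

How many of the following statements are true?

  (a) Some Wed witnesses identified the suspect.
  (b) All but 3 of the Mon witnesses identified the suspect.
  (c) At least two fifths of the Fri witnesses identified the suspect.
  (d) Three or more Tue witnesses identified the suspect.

(a) Wed: |A| = 6, |A ∩ B| = 1; needs A ∩ B ≠ ∅ (|A ∩ B| ≥ 1) — true.
(b) Mon: |A| = 6, |A ∩ B| = 4; needs |A ∖ B| = 3 — false.
(c) Fri: |A| = 5, |A ∩ B| = 1; needs |A ∩ B| / |A| ≥ 2/5 — false.
(d) Tue: |A| = 7, |A ∩ B| = 3; needs |A ∩ B| ≥ 3 — true.

2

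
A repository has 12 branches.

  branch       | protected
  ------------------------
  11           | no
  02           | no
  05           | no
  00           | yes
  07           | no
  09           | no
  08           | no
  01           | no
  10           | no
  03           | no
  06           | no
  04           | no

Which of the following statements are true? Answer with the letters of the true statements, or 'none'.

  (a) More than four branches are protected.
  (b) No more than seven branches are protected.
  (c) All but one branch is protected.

(b)

|A| = 12, |A ∩ B| = 1, |A ∖ B| = 11.
(a) |A ∩ B| > 4: fails.
(b) |A ∩ B| ≤ 7: holds.
(c) |A ∖ B| = 1: fails.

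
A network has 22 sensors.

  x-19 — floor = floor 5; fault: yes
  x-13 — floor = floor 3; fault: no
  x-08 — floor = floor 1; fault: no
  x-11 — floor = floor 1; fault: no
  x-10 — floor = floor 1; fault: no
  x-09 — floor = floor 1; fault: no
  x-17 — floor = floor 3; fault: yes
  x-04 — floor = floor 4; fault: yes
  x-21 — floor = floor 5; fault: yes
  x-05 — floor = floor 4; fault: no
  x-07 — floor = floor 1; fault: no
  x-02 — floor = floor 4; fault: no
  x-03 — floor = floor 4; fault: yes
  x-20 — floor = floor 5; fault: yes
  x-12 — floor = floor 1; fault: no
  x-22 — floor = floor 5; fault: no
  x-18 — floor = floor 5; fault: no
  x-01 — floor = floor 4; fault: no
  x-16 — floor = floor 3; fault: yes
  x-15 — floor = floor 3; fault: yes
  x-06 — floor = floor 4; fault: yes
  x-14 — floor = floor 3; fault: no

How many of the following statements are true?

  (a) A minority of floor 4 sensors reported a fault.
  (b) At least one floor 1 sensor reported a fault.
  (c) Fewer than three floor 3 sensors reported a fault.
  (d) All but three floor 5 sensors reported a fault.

(a) floor 4: |A| = 6, |A ∩ B| = 3; needs |A ∩ B| < |A ∖ B| — false.
(b) floor 1: |A| = 6, |A ∩ B| = 0; needs A ∩ B ≠ ∅ (|A ∩ B| ≥ 1) — false.
(c) floor 3: |A| = 5, |A ∩ B| = 3; needs |A ∩ B| < 3 — false.
(d) floor 5: |A| = 5, |A ∩ B| = 3; needs |A ∖ B| = 3 — false.

0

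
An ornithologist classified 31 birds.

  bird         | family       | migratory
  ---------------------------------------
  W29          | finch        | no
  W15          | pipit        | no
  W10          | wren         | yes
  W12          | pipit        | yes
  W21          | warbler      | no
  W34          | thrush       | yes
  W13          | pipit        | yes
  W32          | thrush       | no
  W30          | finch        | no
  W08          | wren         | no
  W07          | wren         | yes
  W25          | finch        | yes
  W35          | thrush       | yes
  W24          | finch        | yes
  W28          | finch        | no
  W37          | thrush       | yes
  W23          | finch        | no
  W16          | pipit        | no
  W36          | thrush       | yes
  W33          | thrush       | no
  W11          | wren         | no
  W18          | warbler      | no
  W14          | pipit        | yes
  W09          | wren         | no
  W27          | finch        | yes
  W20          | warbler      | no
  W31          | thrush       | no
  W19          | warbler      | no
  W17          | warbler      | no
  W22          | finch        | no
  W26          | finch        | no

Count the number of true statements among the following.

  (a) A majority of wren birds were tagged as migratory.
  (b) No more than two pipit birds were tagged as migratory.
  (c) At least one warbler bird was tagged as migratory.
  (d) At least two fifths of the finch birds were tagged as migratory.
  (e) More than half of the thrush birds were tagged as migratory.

(a) wren: |A| = 5, |A ∩ B| = 2; needs |A ∩ B| > |A ∖ B| — false.
(b) pipit: |A| = 5, |A ∩ B| = 3; needs |A ∩ B| ≤ 2 — false.
(c) warbler: |A| = 5, |A ∩ B| = 0; needs A ∩ B ≠ ∅ (|A ∩ B| ≥ 1) — false.
(d) finch: |A| = 9, |A ∩ B| = 3; needs |A ∩ B| / |A| ≥ 2/5 — false.
(e) thrush: |A| = 7, |A ∩ B| = 4; needs |A ∩ B| > |A ∖ B| — true.

1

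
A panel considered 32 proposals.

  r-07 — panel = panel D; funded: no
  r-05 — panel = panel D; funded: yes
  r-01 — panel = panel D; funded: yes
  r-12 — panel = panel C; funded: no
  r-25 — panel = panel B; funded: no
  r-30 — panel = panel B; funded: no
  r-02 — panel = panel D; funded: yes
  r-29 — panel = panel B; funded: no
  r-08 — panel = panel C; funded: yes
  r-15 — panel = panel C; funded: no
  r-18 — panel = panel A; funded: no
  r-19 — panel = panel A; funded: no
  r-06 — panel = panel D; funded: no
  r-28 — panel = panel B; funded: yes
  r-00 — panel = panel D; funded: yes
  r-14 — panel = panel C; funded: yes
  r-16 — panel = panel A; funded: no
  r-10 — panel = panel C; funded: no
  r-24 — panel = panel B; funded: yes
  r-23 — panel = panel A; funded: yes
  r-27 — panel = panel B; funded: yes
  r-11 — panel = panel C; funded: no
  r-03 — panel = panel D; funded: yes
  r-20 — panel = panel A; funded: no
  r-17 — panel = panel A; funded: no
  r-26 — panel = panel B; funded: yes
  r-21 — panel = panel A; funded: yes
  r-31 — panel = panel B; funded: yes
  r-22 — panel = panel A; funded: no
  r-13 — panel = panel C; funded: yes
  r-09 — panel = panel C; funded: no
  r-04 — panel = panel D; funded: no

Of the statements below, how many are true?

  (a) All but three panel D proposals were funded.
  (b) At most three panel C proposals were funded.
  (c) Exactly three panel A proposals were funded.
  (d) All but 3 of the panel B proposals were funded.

3

(a) panel D: |A| = 8, |A ∩ B| = 5; needs |A ∖ B| = 3 — true.
(b) panel C: |A| = 8, |A ∩ B| = 3; needs |A ∩ B| ≤ 3 — true.
(c) panel A: |A| = 8, |A ∩ B| = 2; needs |A ∩ B| = 3 — false.
(d) panel B: |A| = 8, |A ∩ B| = 5; needs |A ∖ B| = 3 — true.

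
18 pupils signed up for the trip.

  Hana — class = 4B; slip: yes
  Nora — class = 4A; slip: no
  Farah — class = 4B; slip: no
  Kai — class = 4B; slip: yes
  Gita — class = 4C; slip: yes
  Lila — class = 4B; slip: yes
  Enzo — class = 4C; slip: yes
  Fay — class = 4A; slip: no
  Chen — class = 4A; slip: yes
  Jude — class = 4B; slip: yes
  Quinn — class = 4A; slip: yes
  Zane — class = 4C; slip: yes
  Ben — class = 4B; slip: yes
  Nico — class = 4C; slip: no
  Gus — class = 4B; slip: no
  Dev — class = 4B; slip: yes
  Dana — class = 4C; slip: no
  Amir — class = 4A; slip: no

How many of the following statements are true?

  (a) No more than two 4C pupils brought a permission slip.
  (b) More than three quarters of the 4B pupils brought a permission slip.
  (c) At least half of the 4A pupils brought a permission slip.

(a) 4C: |A| = 5, |A ∩ B| = 3; needs |A ∩ B| ≤ 2 — false.
(b) 4B: |A| = 8, |A ∩ B| = 6; needs |A ∩ B| / |A| > 3/4 — false.
(c) 4A: |A| = 5, |A ∩ B| = 2; needs |A ∩ B| ≥ |A ∖ B| — false.

0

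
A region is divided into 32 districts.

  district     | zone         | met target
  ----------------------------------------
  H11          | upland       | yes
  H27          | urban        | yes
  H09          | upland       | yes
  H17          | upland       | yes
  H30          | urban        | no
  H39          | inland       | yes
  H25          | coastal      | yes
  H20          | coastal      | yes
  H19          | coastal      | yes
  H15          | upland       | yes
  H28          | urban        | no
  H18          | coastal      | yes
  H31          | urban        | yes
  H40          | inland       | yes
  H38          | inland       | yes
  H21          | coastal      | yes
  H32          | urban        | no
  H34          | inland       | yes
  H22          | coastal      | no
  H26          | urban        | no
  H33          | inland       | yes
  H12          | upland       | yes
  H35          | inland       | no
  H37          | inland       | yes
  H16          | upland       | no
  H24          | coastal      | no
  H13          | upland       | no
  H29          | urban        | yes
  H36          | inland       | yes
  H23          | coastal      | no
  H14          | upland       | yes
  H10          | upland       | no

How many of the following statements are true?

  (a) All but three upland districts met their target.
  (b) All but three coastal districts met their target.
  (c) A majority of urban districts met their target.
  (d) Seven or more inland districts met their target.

3

(a) upland: |A| = 9, |A ∩ B| = 6; needs |A ∖ B| = 3 — true.
(b) coastal: |A| = 8, |A ∩ B| = 5; needs |A ∖ B| = 3 — true.
(c) urban: |A| = 7, |A ∩ B| = 3; needs |A ∩ B| > |A ∖ B| — false.
(d) inland: |A| = 8, |A ∩ B| = 7; needs |A ∩ B| ≥ 7 — true.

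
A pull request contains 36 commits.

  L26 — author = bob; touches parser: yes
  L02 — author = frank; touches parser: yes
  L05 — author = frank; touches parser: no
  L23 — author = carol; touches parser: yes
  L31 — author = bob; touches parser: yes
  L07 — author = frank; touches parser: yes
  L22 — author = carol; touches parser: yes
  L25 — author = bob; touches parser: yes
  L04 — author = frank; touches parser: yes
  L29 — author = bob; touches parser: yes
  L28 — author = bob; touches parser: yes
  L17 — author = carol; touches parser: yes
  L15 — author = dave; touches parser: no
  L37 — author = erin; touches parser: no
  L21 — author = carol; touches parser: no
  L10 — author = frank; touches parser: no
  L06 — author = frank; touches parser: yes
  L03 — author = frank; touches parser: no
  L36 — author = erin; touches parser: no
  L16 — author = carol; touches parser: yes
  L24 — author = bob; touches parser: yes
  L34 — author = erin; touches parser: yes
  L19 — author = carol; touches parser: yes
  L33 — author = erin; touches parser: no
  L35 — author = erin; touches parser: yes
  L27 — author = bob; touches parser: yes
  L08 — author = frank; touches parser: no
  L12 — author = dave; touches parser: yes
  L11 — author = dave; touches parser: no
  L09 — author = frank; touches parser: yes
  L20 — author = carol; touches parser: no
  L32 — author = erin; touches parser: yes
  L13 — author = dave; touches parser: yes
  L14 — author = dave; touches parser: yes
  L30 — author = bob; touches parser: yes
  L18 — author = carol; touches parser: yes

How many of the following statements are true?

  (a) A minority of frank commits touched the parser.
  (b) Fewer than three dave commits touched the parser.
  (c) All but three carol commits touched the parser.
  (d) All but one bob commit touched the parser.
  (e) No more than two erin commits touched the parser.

(a) frank: |A| = 9, |A ∩ B| = 5; needs |A ∩ B| < |A ∖ B| — false.
(b) dave: |A| = 5, |A ∩ B| = 3; needs |A ∩ B| < 3 — false.
(c) carol: |A| = 8, |A ∩ B| = 6; needs |A ∖ B| = 3 — false.
(d) bob: |A| = 8, |A ∩ B| = 8; needs |A ∖ B| = 1 — false.
(e) erin: |A| = 6, |A ∩ B| = 3; needs |A ∩ B| ≤ 2 — false.

0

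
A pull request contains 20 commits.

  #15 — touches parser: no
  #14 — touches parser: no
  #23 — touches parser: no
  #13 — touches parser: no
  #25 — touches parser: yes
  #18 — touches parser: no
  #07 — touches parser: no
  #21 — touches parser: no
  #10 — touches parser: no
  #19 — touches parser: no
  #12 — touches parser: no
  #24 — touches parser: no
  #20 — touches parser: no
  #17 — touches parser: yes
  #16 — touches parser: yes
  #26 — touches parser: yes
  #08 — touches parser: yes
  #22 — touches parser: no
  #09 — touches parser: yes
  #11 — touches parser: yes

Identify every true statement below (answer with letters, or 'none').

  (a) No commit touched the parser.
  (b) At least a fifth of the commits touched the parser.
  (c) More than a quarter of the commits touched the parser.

(b), (c)

|A| = 20, |A ∩ B| = 7, |A ∖ B| = 13.
(a) A ∩ B = ∅ (|A ∩ B| = 0): fails.
(b) |A ∩ B| / |A| ≥ 1/5: holds.
(c) |A ∩ B| / |A| > 1/4: holds.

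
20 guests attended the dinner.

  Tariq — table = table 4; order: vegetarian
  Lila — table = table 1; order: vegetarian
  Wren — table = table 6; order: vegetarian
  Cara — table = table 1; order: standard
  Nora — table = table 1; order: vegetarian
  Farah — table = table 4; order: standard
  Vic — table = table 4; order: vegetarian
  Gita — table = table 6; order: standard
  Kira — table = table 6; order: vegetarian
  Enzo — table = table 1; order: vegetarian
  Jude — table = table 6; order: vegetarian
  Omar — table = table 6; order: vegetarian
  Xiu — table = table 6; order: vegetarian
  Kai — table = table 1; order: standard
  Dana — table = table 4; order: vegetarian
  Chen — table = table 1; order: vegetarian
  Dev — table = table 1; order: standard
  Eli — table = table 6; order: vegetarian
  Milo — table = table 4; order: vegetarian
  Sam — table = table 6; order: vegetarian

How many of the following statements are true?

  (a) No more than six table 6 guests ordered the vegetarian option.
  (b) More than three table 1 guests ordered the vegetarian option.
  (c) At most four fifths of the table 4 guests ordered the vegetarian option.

2

(a) table 6: |A| = 8, |A ∩ B| = 7; needs |A ∩ B| ≤ 6 — false.
(b) table 1: |A| = 7, |A ∩ B| = 4; needs |A ∩ B| > 3 — true.
(c) table 4: |A| = 5, |A ∩ B| = 4; needs |A ∩ B| / |A| ≤ 4/5 — true.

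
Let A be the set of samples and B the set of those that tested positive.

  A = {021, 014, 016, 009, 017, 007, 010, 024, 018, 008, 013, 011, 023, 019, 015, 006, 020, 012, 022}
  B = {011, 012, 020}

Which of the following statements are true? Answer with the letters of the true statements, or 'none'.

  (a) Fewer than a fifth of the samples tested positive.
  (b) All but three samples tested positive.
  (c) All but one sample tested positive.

|A| = 19, |A ∩ B| = 3, |A ∖ B| = 16.
(a) |A ∩ B| / |A| < 1/5: holds.
(b) |A ∖ B| = 3: fails.
(c) |A ∖ B| = 1: fails.

(a)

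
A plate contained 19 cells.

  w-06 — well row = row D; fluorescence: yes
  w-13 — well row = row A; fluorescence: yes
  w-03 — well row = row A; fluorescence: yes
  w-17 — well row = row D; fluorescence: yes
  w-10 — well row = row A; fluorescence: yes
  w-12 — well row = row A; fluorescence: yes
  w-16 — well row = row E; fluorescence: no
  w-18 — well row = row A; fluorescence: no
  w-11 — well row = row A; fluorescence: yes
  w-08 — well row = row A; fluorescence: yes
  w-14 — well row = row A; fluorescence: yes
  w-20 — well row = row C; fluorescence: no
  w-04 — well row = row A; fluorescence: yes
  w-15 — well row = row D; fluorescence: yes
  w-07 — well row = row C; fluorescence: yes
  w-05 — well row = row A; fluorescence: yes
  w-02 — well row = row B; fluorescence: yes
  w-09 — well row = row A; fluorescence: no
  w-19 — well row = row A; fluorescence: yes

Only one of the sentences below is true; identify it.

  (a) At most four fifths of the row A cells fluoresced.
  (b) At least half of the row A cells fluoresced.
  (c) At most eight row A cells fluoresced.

(b)

|A| = 12, |A ∩ B| = 10, |A ∖ B| = 2.
(a) requires |A ∩ B| / |A| ≤ 4/5: false.
(b) requires |A ∩ B| ≥ |A ∖ B|: true.
(c) requires |A ∩ B| ≤ 8: false.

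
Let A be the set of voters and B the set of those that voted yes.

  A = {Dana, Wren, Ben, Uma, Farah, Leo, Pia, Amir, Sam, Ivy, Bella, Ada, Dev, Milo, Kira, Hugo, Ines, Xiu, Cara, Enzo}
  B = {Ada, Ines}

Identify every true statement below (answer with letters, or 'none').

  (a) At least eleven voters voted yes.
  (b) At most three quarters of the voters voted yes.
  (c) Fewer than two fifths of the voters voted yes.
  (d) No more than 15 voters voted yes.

|A| = 20, |A ∩ B| = 2, |A ∖ B| = 18.
(a) |A ∩ B| ≥ 11: fails.
(b) |A ∩ B| / |A| ≤ 3/4: holds.
(c) |A ∩ B| / |A| < 2/5: holds.
(d) |A ∩ B| ≤ 15: holds.

(b), (c), (d)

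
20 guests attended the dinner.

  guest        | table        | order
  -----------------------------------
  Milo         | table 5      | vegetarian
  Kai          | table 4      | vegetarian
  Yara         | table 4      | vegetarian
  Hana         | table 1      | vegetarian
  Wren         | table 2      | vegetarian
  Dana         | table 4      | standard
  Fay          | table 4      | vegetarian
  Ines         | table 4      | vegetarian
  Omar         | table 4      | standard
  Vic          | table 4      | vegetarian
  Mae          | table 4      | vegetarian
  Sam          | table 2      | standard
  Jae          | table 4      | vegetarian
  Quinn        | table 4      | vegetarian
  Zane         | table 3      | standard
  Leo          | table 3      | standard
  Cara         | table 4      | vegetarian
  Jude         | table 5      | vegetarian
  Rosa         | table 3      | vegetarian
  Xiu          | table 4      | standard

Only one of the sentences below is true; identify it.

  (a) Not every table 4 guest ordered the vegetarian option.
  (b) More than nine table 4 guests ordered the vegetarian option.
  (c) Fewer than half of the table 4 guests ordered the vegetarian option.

|A| = 12, |A ∩ B| = 9, |A ∖ B| = 3.
(a) requires A ⊄ B (|A ∖ B| ≥ 1): true.
(b) requires |A ∩ B| > 9: false.
(c) requires |A ∩ B| < |A ∖ B|: false.

(a)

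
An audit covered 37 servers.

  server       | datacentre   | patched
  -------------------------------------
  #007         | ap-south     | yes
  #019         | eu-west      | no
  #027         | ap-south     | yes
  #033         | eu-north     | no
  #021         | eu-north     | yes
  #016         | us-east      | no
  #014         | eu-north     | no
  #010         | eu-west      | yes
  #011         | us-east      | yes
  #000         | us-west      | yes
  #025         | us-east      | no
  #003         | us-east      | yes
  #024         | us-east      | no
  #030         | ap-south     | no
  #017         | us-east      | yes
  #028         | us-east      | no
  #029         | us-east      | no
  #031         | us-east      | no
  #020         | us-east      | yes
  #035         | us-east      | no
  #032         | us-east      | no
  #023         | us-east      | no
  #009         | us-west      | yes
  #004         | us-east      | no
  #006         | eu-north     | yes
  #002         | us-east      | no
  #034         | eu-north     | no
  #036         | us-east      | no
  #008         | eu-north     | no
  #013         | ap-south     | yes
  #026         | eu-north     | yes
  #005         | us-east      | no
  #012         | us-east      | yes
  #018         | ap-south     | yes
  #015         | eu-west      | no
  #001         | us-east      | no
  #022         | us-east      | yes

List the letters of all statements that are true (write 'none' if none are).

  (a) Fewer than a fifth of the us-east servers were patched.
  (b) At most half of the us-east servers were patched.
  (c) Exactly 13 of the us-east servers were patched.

(b)

|A| = 20, |A ∩ B| = 6, |A ∖ B| = 14.
(a) |A ∩ B| / |A| < 1/5: fails.
(b) |A ∩ B| ≤ |A ∖ B|: holds.
(c) |A ∩ B| = 13: fails.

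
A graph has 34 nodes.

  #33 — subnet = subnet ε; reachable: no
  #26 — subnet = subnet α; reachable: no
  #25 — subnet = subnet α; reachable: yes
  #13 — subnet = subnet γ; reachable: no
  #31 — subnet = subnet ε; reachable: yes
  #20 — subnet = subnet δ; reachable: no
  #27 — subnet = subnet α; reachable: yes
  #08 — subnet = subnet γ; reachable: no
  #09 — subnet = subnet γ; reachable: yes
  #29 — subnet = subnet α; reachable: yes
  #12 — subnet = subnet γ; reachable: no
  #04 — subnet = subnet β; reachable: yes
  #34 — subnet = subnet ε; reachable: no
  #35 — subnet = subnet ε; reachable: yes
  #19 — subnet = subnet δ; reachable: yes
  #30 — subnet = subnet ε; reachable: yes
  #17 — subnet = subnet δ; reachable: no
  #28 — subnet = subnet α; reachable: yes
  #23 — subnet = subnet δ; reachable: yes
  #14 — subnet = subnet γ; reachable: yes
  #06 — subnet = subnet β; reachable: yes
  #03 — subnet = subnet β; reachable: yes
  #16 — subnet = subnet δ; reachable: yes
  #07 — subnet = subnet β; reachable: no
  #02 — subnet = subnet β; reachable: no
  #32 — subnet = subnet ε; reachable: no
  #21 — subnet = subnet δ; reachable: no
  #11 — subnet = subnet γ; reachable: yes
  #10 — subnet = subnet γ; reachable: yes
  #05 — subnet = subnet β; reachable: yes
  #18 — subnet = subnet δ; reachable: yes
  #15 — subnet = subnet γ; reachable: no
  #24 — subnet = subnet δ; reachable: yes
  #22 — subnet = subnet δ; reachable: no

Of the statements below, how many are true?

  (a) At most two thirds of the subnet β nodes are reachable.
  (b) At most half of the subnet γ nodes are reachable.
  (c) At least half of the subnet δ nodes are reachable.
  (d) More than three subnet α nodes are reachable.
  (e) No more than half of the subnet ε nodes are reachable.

(a) subnet β: |A| = 6, |A ∩ B| = 4; needs |A ∩ B| / |A| ≤ 2/3 — true.
(b) subnet γ: |A| = 8, |A ∩ B| = 4; needs |A ∩ B| ≤ |A ∖ B| — true.
(c) subnet δ: |A| = 9, |A ∩ B| = 5; needs |A ∩ B| ≥ |A ∖ B| — true.
(d) subnet α: |A| = 5, |A ∩ B| = 4; needs |A ∩ B| > 3 — true.
(e) subnet ε: |A| = 6, |A ∩ B| = 3; needs |A ∩ B| ≤ |A ∖ B| — true.

5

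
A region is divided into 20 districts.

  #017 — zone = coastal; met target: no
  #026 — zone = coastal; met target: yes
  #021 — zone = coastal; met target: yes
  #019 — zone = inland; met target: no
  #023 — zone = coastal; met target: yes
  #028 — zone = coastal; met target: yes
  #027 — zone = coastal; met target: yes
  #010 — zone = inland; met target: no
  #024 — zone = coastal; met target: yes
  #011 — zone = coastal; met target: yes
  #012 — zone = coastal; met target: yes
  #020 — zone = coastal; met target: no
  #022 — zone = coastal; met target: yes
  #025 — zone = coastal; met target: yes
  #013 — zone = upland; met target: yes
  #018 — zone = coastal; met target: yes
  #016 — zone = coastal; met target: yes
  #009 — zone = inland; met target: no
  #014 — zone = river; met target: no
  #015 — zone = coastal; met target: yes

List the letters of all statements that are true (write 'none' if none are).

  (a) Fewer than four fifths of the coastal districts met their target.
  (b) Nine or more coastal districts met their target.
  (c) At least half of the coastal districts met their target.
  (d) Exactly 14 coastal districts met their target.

(b), (c)

|A| = 15, |A ∩ B| = 13, |A ∖ B| = 2.
(a) |A ∩ B| / |A| < 4/5: fails.
(b) |A ∩ B| ≥ 9: holds.
(c) |A ∩ B| ≥ |A ∖ B|: holds.
(d) |A ∩ B| = 14: fails.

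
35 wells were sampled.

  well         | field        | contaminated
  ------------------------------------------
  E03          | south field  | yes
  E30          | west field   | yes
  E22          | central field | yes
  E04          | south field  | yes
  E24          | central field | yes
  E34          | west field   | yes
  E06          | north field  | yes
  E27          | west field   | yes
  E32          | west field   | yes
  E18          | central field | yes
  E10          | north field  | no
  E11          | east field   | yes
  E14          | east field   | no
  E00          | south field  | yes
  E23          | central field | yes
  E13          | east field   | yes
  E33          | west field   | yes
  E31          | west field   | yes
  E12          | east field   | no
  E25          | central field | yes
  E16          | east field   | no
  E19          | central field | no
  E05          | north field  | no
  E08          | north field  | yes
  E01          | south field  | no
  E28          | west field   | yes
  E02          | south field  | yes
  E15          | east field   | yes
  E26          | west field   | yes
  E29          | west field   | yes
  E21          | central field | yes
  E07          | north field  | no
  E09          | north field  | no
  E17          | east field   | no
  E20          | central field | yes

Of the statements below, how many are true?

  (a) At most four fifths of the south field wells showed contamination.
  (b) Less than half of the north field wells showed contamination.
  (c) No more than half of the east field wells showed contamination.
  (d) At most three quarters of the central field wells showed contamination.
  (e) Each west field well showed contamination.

4

(a) south field: |A| = 5, |A ∩ B| = 4; needs |A ∩ B| / |A| ≤ 4/5 — true.
(b) north field: |A| = 6, |A ∩ B| = 2; needs |A ∩ B| < |A ∖ B| — true.
(c) east field: |A| = 7, |A ∩ B| = 3; needs |A ∩ B| ≤ |A ∖ B| — true.
(d) central field: |A| = 8, |A ∩ B| = 7; needs |A ∩ B| / |A| ≤ 3/4 — false.
(e) west field: |A| = 9, |A ∩ B| = 9; needs A ⊆ B, i.e. every element of A is in B (|A ∖ B| = 0) — true.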